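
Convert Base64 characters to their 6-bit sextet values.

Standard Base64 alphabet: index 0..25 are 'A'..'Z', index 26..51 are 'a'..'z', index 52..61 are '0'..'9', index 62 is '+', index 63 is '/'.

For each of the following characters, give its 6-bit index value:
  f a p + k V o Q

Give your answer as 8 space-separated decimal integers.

Answer: 31 26 41 62 36 21 40 16

Derivation:
'f': a..z range, 26 + ord('f') − ord('a') = 31
'a': a..z range, 26 + ord('a') − ord('a') = 26
'p': a..z range, 26 + ord('p') − ord('a') = 41
'+': index 62
'k': a..z range, 26 + ord('k') − ord('a') = 36
'V': A..Z range, ord('V') − ord('A') = 21
'o': a..z range, 26 + ord('o') − ord('a') = 40
'Q': A..Z range, ord('Q') − ord('A') = 16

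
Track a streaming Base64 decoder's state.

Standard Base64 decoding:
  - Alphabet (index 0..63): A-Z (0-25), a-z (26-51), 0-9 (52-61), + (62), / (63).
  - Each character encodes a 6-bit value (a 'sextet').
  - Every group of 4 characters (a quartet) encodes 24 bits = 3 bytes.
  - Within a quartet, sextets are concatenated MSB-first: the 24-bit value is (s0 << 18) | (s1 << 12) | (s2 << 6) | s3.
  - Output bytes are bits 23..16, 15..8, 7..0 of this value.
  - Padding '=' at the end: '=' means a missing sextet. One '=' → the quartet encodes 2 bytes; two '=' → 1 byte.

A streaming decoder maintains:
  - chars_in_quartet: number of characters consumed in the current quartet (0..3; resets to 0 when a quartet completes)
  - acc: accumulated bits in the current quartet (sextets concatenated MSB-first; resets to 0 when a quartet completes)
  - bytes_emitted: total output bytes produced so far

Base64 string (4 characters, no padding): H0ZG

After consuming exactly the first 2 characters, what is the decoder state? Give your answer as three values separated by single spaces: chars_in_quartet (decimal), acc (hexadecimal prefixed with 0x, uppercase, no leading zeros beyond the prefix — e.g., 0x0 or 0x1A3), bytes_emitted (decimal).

After char 0 ('H'=7): chars_in_quartet=1 acc=0x7 bytes_emitted=0
After char 1 ('0'=52): chars_in_quartet=2 acc=0x1F4 bytes_emitted=0

Answer: 2 0x1F4 0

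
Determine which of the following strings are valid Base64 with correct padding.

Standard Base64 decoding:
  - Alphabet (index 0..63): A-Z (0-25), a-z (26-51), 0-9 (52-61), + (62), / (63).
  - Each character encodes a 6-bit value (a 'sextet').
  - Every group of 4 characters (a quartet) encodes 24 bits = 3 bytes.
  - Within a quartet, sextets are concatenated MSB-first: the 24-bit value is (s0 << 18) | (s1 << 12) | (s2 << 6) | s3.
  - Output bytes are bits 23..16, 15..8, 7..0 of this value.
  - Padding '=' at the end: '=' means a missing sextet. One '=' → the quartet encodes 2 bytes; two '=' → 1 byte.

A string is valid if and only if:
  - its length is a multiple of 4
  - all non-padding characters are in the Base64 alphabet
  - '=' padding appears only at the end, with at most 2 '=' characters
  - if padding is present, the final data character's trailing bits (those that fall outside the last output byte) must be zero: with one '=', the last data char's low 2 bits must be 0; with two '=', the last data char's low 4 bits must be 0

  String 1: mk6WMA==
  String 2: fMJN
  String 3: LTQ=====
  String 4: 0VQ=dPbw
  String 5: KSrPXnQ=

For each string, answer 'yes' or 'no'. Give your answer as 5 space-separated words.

String 1: 'mk6WMA==' → valid
String 2: 'fMJN' → valid
String 3: 'LTQ=====' → invalid (5 pad chars (max 2))
String 4: '0VQ=dPbw' → invalid (bad char(s): ['=']; '=' in middle)
String 5: 'KSrPXnQ=' → valid

Answer: yes yes no no yes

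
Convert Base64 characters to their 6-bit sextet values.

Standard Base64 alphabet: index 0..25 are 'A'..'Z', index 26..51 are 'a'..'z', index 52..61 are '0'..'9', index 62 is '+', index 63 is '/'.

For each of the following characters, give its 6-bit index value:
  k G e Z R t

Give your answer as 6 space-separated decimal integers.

Answer: 36 6 30 25 17 45

Derivation:
'k': a..z range, 26 + ord('k') − ord('a') = 36
'G': A..Z range, ord('G') − ord('A') = 6
'e': a..z range, 26 + ord('e') − ord('a') = 30
'Z': A..Z range, ord('Z') − ord('A') = 25
'R': A..Z range, ord('R') − ord('A') = 17
't': a..z range, 26 + ord('t') − ord('a') = 45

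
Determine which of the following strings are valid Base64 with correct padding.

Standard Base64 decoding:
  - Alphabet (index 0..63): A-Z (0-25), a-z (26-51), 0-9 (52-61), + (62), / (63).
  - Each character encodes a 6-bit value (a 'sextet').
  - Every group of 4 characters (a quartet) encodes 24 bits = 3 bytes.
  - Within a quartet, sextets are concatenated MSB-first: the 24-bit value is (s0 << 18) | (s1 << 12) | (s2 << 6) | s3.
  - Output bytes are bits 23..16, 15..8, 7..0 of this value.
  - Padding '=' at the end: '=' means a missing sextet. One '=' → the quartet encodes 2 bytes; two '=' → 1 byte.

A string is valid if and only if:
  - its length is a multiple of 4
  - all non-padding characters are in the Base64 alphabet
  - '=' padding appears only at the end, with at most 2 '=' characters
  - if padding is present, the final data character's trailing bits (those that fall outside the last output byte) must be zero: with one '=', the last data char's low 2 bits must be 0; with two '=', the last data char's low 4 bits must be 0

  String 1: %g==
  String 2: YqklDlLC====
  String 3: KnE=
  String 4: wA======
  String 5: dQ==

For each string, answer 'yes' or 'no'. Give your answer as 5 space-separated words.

String 1: '%g==' → invalid (bad char(s): ['%'])
String 2: 'YqklDlLC====' → invalid (4 pad chars (max 2))
String 3: 'KnE=' → valid
String 4: 'wA======' → invalid (6 pad chars (max 2))
String 5: 'dQ==' → valid

Answer: no no yes no yes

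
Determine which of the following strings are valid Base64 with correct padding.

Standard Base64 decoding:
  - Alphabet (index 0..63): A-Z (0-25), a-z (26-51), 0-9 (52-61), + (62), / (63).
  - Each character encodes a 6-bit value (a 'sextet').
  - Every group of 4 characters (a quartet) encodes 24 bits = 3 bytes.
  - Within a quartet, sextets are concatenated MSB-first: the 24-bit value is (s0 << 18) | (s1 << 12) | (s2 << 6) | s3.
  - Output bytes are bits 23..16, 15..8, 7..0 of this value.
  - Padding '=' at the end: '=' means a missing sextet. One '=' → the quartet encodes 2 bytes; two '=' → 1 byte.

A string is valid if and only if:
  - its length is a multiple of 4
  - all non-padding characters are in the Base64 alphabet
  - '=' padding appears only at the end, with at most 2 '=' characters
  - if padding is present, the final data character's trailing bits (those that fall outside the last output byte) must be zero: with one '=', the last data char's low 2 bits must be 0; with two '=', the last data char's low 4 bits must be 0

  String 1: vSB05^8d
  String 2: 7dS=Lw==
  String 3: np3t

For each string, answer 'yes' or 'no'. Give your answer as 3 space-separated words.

Answer: no no yes

Derivation:
String 1: 'vSB05^8d' → invalid (bad char(s): ['^'])
String 2: '7dS=Lw==' → invalid (bad char(s): ['=']; '=' in middle)
String 3: 'np3t' → valid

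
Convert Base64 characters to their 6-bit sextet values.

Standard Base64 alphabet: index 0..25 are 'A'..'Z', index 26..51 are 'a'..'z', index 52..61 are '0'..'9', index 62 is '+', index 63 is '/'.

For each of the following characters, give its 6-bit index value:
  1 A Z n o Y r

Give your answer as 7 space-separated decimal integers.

Answer: 53 0 25 39 40 24 43

Derivation:
'1': 0..9 range, 52 + ord('1') − ord('0') = 53
'A': A..Z range, ord('A') − ord('A') = 0
'Z': A..Z range, ord('Z') − ord('A') = 25
'n': a..z range, 26 + ord('n') − ord('a') = 39
'o': a..z range, 26 + ord('o') − ord('a') = 40
'Y': A..Z range, ord('Y') − ord('A') = 24
'r': a..z range, 26 + ord('r') − ord('a') = 43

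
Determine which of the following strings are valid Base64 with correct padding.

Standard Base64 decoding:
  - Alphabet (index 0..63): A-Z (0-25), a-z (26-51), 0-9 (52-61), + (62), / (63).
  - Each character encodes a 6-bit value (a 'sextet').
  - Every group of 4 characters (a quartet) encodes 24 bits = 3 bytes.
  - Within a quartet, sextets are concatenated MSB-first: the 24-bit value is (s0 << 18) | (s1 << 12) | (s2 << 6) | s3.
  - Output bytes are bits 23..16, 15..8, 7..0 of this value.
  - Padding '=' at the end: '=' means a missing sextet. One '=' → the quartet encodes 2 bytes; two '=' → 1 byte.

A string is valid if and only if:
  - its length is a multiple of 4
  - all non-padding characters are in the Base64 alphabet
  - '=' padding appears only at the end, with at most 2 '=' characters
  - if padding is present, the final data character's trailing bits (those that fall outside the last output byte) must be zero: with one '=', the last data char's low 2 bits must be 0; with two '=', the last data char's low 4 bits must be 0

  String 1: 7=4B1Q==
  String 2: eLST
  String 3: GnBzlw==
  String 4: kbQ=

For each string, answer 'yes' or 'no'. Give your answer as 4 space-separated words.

String 1: '7=4B1Q==' → invalid (bad char(s): ['=']; '=' in middle)
String 2: 'eLST' → valid
String 3: 'GnBzlw==' → valid
String 4: 'kbQ=' → valid

Answer: no yes yes yes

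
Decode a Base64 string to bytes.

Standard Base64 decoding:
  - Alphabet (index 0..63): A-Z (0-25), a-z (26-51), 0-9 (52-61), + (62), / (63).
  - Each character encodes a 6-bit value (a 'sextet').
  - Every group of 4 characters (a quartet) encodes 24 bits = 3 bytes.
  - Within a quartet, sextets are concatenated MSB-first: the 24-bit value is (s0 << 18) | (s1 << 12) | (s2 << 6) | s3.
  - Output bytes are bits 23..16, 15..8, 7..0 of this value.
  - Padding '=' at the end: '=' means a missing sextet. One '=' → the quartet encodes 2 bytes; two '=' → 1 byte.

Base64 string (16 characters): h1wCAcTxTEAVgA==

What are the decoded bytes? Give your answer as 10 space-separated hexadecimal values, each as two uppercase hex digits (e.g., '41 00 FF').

Answer: 87 5C 02 01 C4 F1 4C 40 15 80

Derivation:
After char 0 ('h'=33): chars_in_quartet=1 acc=0x21 bytes_emitted=0
After char 1 ('1'=53): chars_in_quartet=2 acc=0x875 bytes_emitted=0
After char 2 ('w'=48): chars_in_quartet=3 acc=0x21D70 bytes_emitted=0
After char 3 ('C'=2): chars_in_quartet=4 acc=0x875C02 -> emit 87 5C 02, reset; bytes_emitted=3
After char 4 ('A'=0): chars_in_quartet=1 acc=0x0 bytes_emitted=3
After char 5 ('c'=28): chars_in_quartet=2 acc=0x1C bytes_emitted=3
After char 6 ('T'=19): chars_in_quartet=3 acc=0x713 bytes_emitted=3
After char 7 ('x'=49): chars_in_quartet=4 acc=0x1C4F1 -> emit 01 C4 F1, reset; bytes_emitted=6
After char 8 ('T'=19): chars_in_quartet=1 acc=0x13 bytes_emitted=6
After char 9 ('E'=4): chars_in_quartet=2 acc=0x4C4 bytes_emitted=6
After char 10 ('A'=0): chars_in_quartet=3 acc=0x13100 bytes_emitted=6
After char 11 ('V'=21): chars_in_quartet=4 acc=0x4C4015 -> emit 4C 40 15, reset; bytes_emitted=9
After char 12 ('g'=32): chars_in_quartet=1 acc=0x20 bytes_emitted=9
After char 13 ('A'=0): chars_in_quartet=2 acc=0x800 bytes_emitted=9
Padding '==': partial quartet acc=0x800 -> emit 80; bytes_emitted=10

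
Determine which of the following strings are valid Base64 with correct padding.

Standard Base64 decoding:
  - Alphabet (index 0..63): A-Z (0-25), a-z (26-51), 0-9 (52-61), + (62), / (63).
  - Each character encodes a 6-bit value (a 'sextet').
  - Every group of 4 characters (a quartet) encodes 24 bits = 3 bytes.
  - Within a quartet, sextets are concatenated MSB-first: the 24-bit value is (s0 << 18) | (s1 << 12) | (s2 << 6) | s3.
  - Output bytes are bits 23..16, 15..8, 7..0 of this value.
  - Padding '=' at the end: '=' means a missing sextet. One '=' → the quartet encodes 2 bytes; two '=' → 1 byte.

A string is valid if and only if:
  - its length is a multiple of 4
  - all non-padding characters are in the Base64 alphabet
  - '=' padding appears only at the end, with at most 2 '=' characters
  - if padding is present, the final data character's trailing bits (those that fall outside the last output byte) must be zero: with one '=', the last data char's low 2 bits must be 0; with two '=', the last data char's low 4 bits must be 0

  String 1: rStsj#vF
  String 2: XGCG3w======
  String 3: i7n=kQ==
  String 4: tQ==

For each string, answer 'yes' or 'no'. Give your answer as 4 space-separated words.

Answer: no no no yes

Derivation:
String 1: 'rStsj#vF' → invalid (bad char(s): ['#'])
String 2: 'XGCG3w======' → invalid (6 pad chars (max 2))
String 3: 'i7n=kQ==' → invalid (bad char(s): ['=']; '=' in middle)
String 4: 'tQ==' → valid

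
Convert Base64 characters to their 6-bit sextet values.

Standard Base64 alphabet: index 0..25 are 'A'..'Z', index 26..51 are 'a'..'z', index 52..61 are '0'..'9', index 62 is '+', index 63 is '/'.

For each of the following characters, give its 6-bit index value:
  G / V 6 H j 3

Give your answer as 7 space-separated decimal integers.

'G': A..Z range, ord('G') − ord('A') = 6
'/': index 63
'V': A..Z range, ord('V') − ord('A') = 21
'6': 0..9 range, 52 + ord('6') − ord('0') = 58
'H': A..Z range, ord('H') − ord('A') = 7
'j': a..z range, 26 + ord('j') − ord('a') = 35
'3': 0..9 range, 52 + ord('3') − ord('0') = 55

Answer: 6 63 21 58 7 35 55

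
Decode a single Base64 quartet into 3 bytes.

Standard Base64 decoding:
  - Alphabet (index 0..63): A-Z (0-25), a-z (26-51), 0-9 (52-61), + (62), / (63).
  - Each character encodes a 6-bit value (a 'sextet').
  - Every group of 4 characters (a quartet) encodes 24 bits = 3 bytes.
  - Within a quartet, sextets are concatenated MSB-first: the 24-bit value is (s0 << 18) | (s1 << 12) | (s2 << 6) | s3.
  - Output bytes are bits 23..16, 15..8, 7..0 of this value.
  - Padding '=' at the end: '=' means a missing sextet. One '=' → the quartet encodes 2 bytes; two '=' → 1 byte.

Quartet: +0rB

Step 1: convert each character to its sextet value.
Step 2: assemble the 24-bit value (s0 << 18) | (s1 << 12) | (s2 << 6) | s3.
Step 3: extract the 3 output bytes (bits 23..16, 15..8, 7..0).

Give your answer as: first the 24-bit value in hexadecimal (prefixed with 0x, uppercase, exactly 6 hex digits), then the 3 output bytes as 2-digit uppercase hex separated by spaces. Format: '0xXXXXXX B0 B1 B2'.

Sextets: +=62, 0=52, r=43, B=1
24-bit: (62<<18) | (52<<12) | (43<<6) | 1
      = 0xF80000 | 0x034000 | 0x000AC0 | 0x000001
      = 0xFB4AC1
Bytes: (v>>16)&0xFF=FB, (v>>8)&0xFF=4A, v&0xFF=C1

Answer: 0xFB4AC1 FB 4A C1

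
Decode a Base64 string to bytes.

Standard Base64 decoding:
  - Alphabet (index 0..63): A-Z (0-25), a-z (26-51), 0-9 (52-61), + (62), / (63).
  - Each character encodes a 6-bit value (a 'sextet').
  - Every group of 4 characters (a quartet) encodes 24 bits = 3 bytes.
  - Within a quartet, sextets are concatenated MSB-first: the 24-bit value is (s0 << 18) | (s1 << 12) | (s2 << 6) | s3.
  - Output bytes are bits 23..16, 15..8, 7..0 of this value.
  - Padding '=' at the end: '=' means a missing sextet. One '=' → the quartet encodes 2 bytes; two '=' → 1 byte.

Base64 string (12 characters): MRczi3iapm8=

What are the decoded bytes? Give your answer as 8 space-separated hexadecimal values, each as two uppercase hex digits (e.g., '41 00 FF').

Answer: 31 17 33 8B 78 9A A6 6F

Derivation:
After char 0 ('M'=12): chars_in_quartet=1 acc=0xC bytes_emitted=0
After char 1 ('R'=17): chars_in_quartet=2 acc=0x311 bytes_emitted=0
After char 2 ('c'=28): chars_in_quartet=3 acc=0xC45C bytes_emitted=0
After char 3 ('z'=51): chars_in_quartet=4 acc=0x311733 -> emit 31 17 33, reset; bytes_emitted=3
After char 4 ('i'=34): chars_in_quartet=1 acc=0x22 bytes_emitted=3
After char 5 ('3'=55): chars_in_quartet=2 acc=0x8B7 bytes_emitted=3
After char 6 ('i'=34): chars_in_quartet=3 acc=0x22DE2 bytes_emitted=3
After char 7 ('a'=26): chars_in_quartet=4 acc=0x8B789A -> emit 8B 78 9A, reset; bytes_emitted=6
After char 8 ('p'=41): chars_in_quartet=1 acc=0x29 bytes_emitted=6
After char 9 ('m'=38): chars_in_quartet=2 acc=0xA66 bytes_emitted=6
After char 10 ('8'=60): chars_in_quartet=3 acc=0x299BC bytes_emitted=6
Padding '=': partial quartet acc=0x299BC -> emit A6 6F; bytes_emitted=8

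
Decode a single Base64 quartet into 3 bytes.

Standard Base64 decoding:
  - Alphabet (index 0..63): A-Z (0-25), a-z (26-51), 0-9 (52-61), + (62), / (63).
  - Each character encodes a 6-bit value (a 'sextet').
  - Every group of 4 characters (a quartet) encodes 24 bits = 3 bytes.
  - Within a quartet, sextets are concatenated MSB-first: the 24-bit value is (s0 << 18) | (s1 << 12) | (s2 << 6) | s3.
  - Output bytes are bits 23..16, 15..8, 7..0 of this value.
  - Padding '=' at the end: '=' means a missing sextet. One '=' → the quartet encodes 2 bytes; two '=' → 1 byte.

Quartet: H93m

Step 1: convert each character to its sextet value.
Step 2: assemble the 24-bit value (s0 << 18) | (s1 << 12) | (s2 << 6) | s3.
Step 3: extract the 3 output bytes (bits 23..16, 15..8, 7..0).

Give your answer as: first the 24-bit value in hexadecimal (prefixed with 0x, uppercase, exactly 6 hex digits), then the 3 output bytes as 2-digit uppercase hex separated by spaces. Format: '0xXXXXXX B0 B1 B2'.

Sextets: H=7, 9=61, 3=55, m=38
24-bit: (7<<18) | (61<<12) | (55<<6) | 38
      = 0x1C0000 | 0x03D000 | 0x000DC0 | 0x000026
      = 0x1FDDE6
Bytes: (v>>16)&0xFF=1F, (v>>8)&0xFF=DD, v&0xFF=E6

Answer: 0x1FDDE6 1F DD E6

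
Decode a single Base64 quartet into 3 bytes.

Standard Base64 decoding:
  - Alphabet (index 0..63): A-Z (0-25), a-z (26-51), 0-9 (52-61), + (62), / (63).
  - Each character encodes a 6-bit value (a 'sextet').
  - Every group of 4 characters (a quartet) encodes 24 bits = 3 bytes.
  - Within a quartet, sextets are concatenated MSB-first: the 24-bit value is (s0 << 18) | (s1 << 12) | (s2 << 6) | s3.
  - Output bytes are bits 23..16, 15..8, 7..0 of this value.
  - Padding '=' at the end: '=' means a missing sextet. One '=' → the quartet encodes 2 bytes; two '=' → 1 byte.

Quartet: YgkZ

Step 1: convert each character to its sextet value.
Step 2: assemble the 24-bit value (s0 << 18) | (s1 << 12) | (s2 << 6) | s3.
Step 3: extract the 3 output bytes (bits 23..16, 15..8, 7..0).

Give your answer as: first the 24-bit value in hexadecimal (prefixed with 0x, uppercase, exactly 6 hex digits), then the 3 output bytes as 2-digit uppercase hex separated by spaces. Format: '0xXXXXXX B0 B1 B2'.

Answer: 0x620919 62 09 19

Derivation:
Sextets: Y=24, g=32, k=36, Z=25
24-bit: (24<<18) | (32<<12) | (36<<6) | 25
      = 0x600000 | 0x020000 | 0x000900 | 0x000019
      = 0x620919
Bytes: (v>>16)&0xFF=62, (v>>8)&0xFF=09, v&0xFF=19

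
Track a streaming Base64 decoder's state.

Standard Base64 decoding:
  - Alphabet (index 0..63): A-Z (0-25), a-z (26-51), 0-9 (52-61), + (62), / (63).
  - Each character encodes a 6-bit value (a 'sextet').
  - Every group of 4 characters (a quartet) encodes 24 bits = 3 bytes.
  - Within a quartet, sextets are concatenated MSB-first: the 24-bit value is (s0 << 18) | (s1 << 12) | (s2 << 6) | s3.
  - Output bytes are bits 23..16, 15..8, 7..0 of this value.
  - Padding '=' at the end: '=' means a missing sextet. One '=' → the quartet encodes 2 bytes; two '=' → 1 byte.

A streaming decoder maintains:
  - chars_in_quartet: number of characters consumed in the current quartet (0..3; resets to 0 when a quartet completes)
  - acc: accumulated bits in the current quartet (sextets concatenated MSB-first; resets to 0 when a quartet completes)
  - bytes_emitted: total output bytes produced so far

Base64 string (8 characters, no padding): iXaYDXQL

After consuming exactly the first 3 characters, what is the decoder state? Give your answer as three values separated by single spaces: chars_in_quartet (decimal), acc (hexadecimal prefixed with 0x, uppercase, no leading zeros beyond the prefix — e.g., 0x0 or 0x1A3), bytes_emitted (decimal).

After char 0 ('i'=34): chars_in_quartet=1 acc=0x22 bytes_emitted=0
After char 1 ('X'=23): chars_in_quartet=2 acc=0x897 bytes_emitted=0
After char 2 ('a'=26): chars_in_quartet=3 acc=0x225DA bytes_emitted=0

Answer: 3 0x225DA 0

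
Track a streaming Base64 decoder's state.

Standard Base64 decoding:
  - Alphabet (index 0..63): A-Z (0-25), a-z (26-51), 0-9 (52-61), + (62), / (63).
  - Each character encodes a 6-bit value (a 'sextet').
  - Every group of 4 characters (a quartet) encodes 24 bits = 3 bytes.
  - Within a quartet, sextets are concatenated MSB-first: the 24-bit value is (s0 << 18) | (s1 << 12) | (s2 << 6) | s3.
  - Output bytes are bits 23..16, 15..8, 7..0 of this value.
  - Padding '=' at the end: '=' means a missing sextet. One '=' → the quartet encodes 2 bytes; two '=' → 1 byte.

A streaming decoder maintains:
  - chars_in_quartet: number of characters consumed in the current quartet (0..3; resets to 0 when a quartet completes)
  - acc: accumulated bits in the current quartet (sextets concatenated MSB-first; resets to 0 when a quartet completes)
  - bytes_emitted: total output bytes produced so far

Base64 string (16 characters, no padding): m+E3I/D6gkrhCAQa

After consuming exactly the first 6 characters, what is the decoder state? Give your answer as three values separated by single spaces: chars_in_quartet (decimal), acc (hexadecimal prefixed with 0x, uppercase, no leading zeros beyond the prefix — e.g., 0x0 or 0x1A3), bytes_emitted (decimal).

Answer: 2 0x23F 3

Derivation:
After char 0 ('m'=38): chars_in_quartet=1 acc=0x26 bytes_emitted=0
After char 1 ('+'=62): chars_in_quartet=2 acc=0x9BE bytes_emitted=0
After char 2 ('E'=4): chars_in_quartet=3 acc=0x26F84 bytes_emitted=0
After char 3 ('3'=55): chars_in_quartet=4 acc=0x9BE137 -> emit 9B E1 37, reset; bytes_emitted=3
After char 4 ('I'=8): chars_in_quartet=1 acc=0x8 bytes_emitted=3
After char 5 ('/'=63): chars_in_quartet=2 acc=0x23F bytes_emitted=3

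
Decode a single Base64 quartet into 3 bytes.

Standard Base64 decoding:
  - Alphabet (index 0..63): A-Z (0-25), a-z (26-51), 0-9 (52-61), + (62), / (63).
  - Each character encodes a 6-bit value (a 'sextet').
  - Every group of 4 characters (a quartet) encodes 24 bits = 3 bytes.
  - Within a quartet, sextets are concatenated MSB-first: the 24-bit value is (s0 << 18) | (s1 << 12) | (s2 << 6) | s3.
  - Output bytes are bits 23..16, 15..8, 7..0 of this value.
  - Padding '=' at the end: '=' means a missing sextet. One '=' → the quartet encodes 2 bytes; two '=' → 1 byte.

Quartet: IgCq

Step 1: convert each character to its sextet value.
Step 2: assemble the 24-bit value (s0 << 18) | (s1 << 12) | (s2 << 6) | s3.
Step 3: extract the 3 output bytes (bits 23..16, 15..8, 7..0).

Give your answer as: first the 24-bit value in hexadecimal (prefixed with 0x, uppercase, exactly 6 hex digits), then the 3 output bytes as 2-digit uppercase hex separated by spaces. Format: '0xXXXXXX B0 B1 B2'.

Answer: 0x2200AA 22 00 AA

Derivation:
Sextets: I=8, g=32, C=2, q=42
24-bit: (8<<18) | (32<<12) | (2<<6) | 42
      = 0x200000 | 0x020000 | 0x000080 | 0x00002A
      = 0x2200AA
Bytes: (v>>16)&0xFF=22, (v>>8)&0xFF=00, v&0xFF=AA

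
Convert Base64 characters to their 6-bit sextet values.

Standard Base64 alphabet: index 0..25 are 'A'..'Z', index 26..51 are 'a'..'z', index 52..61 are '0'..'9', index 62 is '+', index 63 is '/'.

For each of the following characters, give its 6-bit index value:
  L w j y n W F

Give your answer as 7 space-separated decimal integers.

Answer: 11 48 35 50 39 22 5

Derivation:
'L': A..Z range, ord('L') − ord('A') = 11
'w': a..z range, 26 + ord('w') − ord('a') = 48
'j': a..z range, 26 + ord('j') − ord('a') = 35
'y': a..z range, 26 + ord('y') − ord('a') = 50
'n': a..z range, 26 + ord('n') − ord('a') = 39
'W': A..Z range, ord('W') − ord('A') = 22
'F': A..Z range, ord('F') − ord('A') = 5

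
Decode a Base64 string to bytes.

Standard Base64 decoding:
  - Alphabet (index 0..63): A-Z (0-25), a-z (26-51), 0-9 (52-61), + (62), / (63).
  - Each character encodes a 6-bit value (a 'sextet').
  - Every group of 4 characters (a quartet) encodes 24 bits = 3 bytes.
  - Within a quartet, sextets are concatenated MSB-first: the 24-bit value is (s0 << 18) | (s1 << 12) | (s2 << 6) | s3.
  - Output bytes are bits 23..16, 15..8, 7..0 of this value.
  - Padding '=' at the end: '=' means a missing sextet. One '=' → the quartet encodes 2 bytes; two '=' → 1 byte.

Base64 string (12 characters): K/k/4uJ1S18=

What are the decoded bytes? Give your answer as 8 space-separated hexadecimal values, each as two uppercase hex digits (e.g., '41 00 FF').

After char 0 ('K'=10): chars_in_quartet=1 acc=0xA bytes_emitted=0
After char 1 ('/'=63): chars_in_quartet=2 acc=0x2BF bytes_emitted=0
After char 2 ('k'=36): chars_in_quartet=3 acc=0xAFE4 bytes_emitted=0
After char 3 ('/'=63): chars_in_quartet=4 acc=0x2BF93F -> emit 2B F9 3F, reset; bytes_emitted=3
After char 4 ('4'=56): chars_in_quartet=1 acc=0x38 bytes_emitted=3
After char 5 ('u'=46): chars_in_quartet=2 acc=0xE2E bytes_emitted=3
After char 6 ('J'=9): chars_in_quartet=3 acc=0x38B89 bytes_emitted=3
After char 7 ('1'=53): chars_in_quartet=4 acc=0xE2E275 -> emit E2 E2 75, reset; bytes_emitted=6
After char 8 ('S'=18): chars_in_quartet=1 acc=0x12 bytes_emitted=6
After char 9 ('1'=53): chars_in_quartet=2 acc=0x4B5 bytes_emitted=6
After char 10 ('8'=60): chars_in_quartet=3 acc=0x12D7C bytes_emitted=6
Padding '=': partial quartet acc=0x12D7C -> emit 4B 5F; bytes_emitted=8

Answer: 2B F9 3F E2 E2 75 4B 5F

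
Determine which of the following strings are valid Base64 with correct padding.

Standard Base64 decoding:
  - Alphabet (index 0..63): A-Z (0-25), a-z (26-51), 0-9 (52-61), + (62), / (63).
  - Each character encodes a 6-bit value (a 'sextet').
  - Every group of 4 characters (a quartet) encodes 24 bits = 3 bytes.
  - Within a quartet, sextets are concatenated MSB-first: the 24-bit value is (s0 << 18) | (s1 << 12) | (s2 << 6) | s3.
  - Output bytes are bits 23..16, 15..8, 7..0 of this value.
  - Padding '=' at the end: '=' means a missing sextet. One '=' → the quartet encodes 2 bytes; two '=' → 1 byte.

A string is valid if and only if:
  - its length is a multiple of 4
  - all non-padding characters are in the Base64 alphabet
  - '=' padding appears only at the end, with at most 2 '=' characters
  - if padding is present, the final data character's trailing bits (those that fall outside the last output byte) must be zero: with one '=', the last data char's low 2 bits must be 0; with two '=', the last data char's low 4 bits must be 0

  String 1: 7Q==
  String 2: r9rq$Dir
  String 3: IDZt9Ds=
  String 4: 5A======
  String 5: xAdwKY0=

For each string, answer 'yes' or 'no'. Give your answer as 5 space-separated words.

String 1: '7Q==' → valid
String 2: 'r9rq$Dir' → invalid (bad char(s): ['$'])
String 3: 'IDZt9Ds=' → valid
String 4: '5A======' → invalid (6 pad chars (max 2))
String 5: 'xAdwKY0=' → valid

Answer: yes no yes no yes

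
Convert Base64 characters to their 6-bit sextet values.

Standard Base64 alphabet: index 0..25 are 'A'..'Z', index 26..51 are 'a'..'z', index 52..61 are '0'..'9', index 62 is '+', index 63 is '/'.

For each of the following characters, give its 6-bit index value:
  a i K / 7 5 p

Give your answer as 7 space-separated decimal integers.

Answer: 26 34 10 63 59 57 41

Derivation:
'a': a..z range, 26 + ord('a') − ord('a') = 26
'i': a..z range, 26 + ord('i') − ord('a') = 34
'K': A..Z range, ord('K') − ord('A') = 10
'/': index 63
'7': 0..9 range, 52 + ord('7') − ord('0') = 59
'5': 0..9 range, 52 + ord('5') − ord('0') = 57
'p': a..z range, 26 + ord('p') − ord('a') = 41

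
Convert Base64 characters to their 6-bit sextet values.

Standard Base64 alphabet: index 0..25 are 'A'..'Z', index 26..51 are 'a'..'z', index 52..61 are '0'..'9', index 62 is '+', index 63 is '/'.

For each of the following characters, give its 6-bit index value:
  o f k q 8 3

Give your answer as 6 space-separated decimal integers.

Answer: 40 31 36 42 60 55

Derivation:
'o': a..z range, 26 + ord('o') − ord('a') = 40
'f': a..z range, 26 + ord('f') − ord('a') = 31
'k': a..z range, 26 + ord('k') − ord('a') = 36
'q': a..z range, 26 + ord('q') − ord('a') = 42
'8': 0..9 range, 52 + ord('8') − ord('0') = 60
'3': 0..9 range, 52 + ord('3') − ord('0') = 55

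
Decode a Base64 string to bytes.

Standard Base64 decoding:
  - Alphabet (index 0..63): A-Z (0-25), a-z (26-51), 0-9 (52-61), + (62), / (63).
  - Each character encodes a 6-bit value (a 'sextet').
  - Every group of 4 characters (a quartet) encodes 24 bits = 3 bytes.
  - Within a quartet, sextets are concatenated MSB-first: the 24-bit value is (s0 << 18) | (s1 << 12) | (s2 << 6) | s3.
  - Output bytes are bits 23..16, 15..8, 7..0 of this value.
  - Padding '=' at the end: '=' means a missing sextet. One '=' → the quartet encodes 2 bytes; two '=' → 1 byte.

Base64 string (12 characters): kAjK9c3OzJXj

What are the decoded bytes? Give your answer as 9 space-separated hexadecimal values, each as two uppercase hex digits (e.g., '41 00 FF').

Answer: 90 08 CA F5 CD CE CC 95 E3

Derivation:
After char 0 ('k'=36): chars_in_quartet=1 acc=0x24 bytes_emitted=0
After char 1 ('A'=0): chars_in_quartet=2 acc=0x900 bytes_emitted=0
After char 2 ('j'=35): chars_in_quartet=3 acc=0x24023 bytes_emitted=0
After char 3 ('K'=10): chars_in_quartet=4 acc=0x9008CA -> emit 90 08 CA, reset; bytes_emitted=3
After char 4 ('9'=61): chars_in_quartet=1 acc=0x3D bytes_emitted=3
After char 5 ('c'=28): chars_in_quartet=2 acc=0xF5C bytes_emitted=3
After char 6 ('3'=55): chars_in_quartet=3 acc=0x3D737 bytes_emitted=3
After char 7 ('O'=14): chars_in_quartet=4 acc=0xF5CDCE -> emit F5 CD CE, reset; bytes_emitted=6
After char 8 ('z'=51): chars_in_quartet=1 acc=0x33 bytes_emitted=6
After char 9 ('J'=9): chars_in_quartet=2 acc=0xCC9 bytes_emitted=6
After char 10 ('X'=23): chars_in_quartet=3 acc=0x33257 bytes_emitted=6
After char 11 ('j'=35): chars_in_quartet=4 acc=0xCC95E3 -> emit CC 95 E3, reset; bytes_emitted=9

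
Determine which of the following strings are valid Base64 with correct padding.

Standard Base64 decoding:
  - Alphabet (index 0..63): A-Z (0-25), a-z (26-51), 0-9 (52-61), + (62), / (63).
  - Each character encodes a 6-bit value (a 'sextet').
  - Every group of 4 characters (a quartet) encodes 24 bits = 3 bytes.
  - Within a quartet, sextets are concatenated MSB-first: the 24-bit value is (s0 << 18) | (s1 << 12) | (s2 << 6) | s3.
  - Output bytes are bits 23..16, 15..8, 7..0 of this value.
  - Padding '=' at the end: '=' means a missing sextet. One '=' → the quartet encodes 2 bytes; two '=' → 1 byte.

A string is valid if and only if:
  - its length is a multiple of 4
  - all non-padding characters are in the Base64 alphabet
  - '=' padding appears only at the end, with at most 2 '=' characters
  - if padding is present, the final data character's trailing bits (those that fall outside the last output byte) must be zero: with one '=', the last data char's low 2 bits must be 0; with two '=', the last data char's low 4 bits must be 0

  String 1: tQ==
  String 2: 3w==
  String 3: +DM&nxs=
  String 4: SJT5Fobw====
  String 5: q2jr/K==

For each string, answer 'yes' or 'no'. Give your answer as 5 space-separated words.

Answer: yes yes no no no

Derivation:
String 1: 'tQ==' → valid
String 2: '3w==' → valid
String 3: '+DM&nxs=' → invalid (bad char(s): ['&'])
String 4: 'SJT5Fobw====' → invalid (4 pad chars (max 2))
String 5: 'q2jr/K==' → invalid (bad trailing bits)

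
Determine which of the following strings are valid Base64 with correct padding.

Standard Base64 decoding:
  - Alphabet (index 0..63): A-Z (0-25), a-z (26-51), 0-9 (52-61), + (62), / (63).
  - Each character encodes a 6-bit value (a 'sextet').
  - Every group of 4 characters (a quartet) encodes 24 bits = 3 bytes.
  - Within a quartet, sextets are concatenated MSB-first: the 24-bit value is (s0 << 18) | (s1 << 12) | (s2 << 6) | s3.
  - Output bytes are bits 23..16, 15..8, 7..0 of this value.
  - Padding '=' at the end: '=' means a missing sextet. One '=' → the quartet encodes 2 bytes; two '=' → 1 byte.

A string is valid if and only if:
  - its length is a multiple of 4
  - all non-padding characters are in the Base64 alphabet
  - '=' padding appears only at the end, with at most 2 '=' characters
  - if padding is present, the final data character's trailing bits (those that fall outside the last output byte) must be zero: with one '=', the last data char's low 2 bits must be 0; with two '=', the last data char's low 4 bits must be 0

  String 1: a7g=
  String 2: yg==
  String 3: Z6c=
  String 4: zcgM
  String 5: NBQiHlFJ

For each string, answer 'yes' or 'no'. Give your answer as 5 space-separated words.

Answer: yes yes yes yes yes

Derivation:
String 1: 'a7g=' → valid
String 2: 'yg==' → valid
String 3: 'Z6c=' → valid
String 4: 'zcgM' → valid
String 5: 'NBQiHlFJ' → valid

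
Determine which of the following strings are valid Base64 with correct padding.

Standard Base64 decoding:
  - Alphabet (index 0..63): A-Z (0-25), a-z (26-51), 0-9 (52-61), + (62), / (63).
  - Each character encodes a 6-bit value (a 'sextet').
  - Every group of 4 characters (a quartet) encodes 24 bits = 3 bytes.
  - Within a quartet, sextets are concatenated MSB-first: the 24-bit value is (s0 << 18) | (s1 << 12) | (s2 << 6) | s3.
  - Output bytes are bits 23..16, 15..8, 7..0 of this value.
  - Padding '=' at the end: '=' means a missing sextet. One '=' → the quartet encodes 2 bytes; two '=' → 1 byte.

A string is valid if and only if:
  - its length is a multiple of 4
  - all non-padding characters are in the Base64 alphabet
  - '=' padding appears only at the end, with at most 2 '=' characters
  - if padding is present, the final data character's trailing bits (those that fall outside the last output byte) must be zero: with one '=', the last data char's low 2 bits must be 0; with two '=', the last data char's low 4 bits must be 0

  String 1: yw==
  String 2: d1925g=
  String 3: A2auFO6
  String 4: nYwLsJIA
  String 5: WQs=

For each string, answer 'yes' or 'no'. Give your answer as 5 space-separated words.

String 1: 'yw==' → valid
String 2: 'd1925g=' → invalid (len=7 not mult of 4)
String 3: 'A2auFO6' → invalid (len=7 not mult of 4)
String 4: 'nYwLsJIA' → valid
String 5: 'WQs=' → valid

Answer: yes no no yes yes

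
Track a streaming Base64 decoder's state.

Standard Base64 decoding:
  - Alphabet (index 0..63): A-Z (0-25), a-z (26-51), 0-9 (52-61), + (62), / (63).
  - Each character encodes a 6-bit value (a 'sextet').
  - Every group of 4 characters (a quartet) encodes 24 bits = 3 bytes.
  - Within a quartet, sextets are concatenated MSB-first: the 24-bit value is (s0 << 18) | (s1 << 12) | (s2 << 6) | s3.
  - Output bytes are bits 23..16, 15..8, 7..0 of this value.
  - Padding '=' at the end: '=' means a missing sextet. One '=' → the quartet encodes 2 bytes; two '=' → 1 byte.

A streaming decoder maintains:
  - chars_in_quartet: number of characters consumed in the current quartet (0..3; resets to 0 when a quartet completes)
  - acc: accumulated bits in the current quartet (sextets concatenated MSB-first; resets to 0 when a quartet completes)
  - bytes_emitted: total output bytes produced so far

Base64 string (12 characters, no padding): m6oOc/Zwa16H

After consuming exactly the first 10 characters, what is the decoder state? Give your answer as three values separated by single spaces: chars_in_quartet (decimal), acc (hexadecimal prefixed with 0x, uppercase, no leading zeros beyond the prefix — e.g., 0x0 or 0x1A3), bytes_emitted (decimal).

Answer: 2 0x6B5 6

Derivation:
After char 0 ('m'=38): chars_in_quartet=1 acc=0x26 bytes_emitted=0
After char 1 ('6'=58): chars_in_quartet=2 acc=0x9BA bytes_emitted=0
After char 2 ('o'=40): chars_in_quartet=3 acc=0x26EA8 bytes_emitted=0
After char 3 ('O'=14): chars_in_quartet=4 acc=0x9BAA0E -> emit 9B AA 0E, reset; bytes_emitted=3
After char 4 ('c'=28): chars_in_quartet=1 acc=0x1C bytes_emitted=3
After char 5 ('/'=63): chars_in_quartet=2 acc=0x73F bytes_emitted=3
After char 6 ('Z'=25): chars_in_quartet=3 acc=0x1CFD9 bytes_emitted=3
After char 7 ('w'=48): chars_in_quartet=4 acc=0x73F670 -> emit 73 F6 70, reset; bytes_emitted=6
After char 8 ('a'=26): chars_in_quartet=1 acc=0x1A bytes_emitted=6
After char 9 ('1'=53): chars_in_quartet=2 acc=0x6B5 bytes_emitted=6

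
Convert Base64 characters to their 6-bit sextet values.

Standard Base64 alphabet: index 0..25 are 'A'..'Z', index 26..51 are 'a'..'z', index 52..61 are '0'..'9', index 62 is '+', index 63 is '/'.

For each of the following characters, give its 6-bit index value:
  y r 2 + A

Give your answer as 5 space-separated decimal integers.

Answer: 50 43 54 62 0

Derivation:
'y': a..z range, 26 + ord('y') − ord('a') = 50
'r': a..z range, 26 + ord('r') − ord('a') = 43
'2': 0..9 range, 52 + ord('2') − ord('0') = 54
'+': index 62
'A': A..Z range, ord('A') − ord('A') = 0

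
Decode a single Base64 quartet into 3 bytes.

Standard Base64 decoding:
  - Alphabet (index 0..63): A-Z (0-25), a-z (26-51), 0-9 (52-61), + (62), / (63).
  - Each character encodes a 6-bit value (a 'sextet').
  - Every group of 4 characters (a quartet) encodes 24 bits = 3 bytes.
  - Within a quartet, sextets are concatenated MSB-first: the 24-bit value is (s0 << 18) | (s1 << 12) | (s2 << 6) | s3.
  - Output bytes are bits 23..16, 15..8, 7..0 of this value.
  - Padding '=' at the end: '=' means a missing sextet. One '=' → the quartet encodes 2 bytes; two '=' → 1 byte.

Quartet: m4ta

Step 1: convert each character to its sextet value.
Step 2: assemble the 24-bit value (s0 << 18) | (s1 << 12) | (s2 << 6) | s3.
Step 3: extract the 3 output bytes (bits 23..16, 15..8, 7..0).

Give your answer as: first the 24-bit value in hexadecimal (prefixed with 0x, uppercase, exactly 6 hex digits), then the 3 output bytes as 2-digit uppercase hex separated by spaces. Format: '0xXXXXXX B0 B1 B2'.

Answer: 0x9B8B5A 9B 8B 5A

Derivation:
Sextets: m=38, 4=56, t=45, a=26
24-bit: (38<<18) | (56<<12) | (45<<6) | 26
      = 0x980000 | 0x038000 | 0x000B40 | 0x00001A
      = 0x9B8B5A
Bytes: (v>>16)&0xFF=9B, (v>>8)&0xFF=8B, v&0xFF=5A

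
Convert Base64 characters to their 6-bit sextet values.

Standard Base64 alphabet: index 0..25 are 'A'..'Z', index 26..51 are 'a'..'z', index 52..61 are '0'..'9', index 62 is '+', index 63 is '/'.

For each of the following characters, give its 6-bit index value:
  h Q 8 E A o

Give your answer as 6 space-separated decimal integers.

'h': a..z range, 26 + ord('h') − ord('a') = 33
'Q': A..Z range, ord('Q') − ord('A') = 16
'8': 0..9 range, 52 + ord('8') − ord('0') = 60
'E': A..Z range, ord('E') − ord('A') = 4
'A': A..Z range, ord('A') − ord('A') = 0
'o': a..z range, 26 + ord('o') − ord('a') = 40

Answer: 33 16 60 4 0 40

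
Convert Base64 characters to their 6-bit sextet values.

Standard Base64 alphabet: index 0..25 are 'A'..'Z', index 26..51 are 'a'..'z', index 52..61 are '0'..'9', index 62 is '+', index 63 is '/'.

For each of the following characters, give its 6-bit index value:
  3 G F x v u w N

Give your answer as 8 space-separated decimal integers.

'3': 0..9 range, 52 + ord('3') − ord('0') = 55
'G': A..Z range, ord('G') − ord('A') = 6
'F': A..Z range, ord('F') − ord('A') = 5
'x': a..z range, 26 + ord('x') − ord('a') = 49
'v': a..z range, 26 + ord('v') − ord('a') = 47
'u': a..z range, 26 + ord('u') − ord('a') = 46
'w': a..z range, 26 + ord('w') − ord('a') = 48
'N': A..Z range, ord('N') − ord('A') = 13

Answer: 55 6 5 49 47 46 48 13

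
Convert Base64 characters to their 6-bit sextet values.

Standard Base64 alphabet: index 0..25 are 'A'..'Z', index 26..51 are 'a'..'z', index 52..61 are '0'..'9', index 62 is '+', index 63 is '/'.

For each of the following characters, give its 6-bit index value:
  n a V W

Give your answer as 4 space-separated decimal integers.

'n': a..z range, 26 + ord('n') − ord('a') = 39
'a': a..z range, 26 + ord('a') − ord('a') = 26
'V': A..Z range, ord('V') − ord('A') = 21
'W': A..Z range, ord('W') − ord('A') = 22

Answer: 39 26 21 22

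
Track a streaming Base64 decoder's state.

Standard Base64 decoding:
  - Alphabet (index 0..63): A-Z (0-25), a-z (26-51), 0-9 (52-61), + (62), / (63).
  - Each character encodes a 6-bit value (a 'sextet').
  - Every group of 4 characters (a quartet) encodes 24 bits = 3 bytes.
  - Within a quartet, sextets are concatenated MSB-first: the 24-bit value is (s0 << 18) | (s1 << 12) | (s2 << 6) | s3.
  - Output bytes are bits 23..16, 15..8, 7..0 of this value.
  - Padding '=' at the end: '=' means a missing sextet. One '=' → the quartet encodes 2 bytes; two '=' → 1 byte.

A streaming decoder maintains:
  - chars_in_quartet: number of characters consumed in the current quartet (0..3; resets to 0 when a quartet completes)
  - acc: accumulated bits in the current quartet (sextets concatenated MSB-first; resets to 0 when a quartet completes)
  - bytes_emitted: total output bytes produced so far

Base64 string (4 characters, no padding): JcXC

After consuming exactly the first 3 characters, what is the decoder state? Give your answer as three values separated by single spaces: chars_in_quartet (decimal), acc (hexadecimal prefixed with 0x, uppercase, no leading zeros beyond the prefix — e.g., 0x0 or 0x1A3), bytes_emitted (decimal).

After char 0 ('J'=9): chars_in_quartet=1 acc=0x9 bytes_emitted=0
After char 1 ('c'=28): chars_in_quartet=2 acc=0x25C bytes_emitted=0
After char 2 ('X'=23): chars_in_quartet=3 acc=0x9717 bytes_emitted=0

Answer: 3 0x9717 0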